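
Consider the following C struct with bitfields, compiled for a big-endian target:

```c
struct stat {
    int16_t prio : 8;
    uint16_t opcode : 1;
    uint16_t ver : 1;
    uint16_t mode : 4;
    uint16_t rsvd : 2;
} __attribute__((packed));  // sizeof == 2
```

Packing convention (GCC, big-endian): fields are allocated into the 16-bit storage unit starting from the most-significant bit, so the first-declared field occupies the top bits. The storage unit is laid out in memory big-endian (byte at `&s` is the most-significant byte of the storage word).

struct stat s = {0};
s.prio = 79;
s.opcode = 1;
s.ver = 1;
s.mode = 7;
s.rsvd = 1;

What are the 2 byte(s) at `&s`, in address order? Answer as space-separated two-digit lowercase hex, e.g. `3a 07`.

prio (8b) val=79 bits=0x4f at bit 8: 0x4f00
opcode (1b) val=1 bits=0x1 at bit 7: 0x4f80
ver (1b) val=1 bits=0x1 at bit 6: 0x4fc0
mode (4b) val=7 bits=0x7 at bit 2: 0x4fdc
rsvd (2b) val=1 bits=0x1 at bit 0: 0x4fdd
word = 0x4fdd → big-endian bytes:
  [0]=0x4f  [1]=0xdd

4f dd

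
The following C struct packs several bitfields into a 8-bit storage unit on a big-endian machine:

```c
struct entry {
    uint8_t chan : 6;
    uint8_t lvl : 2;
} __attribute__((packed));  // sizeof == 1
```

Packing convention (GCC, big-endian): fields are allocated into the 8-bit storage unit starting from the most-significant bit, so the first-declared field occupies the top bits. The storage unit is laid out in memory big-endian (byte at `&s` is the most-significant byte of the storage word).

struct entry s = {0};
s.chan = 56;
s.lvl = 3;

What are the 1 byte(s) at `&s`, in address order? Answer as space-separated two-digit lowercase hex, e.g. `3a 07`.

e3

chan:6 = 56 → 0x38 << 2 → word 0xe0
lvl:2 = 3 → 0x3 << 0 → word 0xe3
word = 0xe3 → big-endian bytes:
  [0]=0xe3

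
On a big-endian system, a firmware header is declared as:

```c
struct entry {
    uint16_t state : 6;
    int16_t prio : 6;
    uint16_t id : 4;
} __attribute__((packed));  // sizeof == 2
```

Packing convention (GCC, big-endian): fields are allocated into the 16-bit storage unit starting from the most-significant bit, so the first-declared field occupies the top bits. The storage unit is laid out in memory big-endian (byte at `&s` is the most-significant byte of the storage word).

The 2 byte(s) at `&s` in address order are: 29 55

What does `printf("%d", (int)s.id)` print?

[0]=0x29 [1]=0x55 (big-endian) → word 0x2955
state:6 @ bit 10 → (0x2955>>10)&0x3f = 0xa
prio:6 @ bit 4 → (0x2955>>4)&0x3f = 0x15
id:4 @ bit 0 → (0x2955>>0)&0xf = 0x5  ←

5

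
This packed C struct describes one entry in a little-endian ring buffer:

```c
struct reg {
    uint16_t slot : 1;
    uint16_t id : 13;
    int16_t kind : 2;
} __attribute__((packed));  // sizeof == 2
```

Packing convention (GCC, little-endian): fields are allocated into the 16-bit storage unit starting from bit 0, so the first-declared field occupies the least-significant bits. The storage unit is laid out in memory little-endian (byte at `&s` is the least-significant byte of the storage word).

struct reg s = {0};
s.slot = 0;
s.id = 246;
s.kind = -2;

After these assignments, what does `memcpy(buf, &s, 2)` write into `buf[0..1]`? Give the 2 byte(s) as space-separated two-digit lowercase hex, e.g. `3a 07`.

ec 81

slot:1 = 0 → 0x0 << 0 → word 0x0000
id:13 = 246 → 0xf6 << 1 → word 0x01ec
kind:2 = -2 → 0x2 << 14 → word 0x81ec
word = 0x81ec → little-endian bytes:
  [0]=0xec  [1]=0x81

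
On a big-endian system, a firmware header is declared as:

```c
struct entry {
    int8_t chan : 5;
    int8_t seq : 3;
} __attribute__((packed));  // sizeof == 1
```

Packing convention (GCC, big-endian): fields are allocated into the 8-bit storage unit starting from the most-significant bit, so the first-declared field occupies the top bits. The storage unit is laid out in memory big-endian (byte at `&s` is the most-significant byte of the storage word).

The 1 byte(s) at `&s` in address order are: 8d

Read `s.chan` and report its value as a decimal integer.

[0]=0x8d (big-endian) → word 0x8d
chan [3+:5] = (word>>3) & 0x1f = 17  ←
seq [0+:3] = (word>>0) & 0x7 = 5
chan signed 5b, MSB=1: 17 - 32 = -15

-15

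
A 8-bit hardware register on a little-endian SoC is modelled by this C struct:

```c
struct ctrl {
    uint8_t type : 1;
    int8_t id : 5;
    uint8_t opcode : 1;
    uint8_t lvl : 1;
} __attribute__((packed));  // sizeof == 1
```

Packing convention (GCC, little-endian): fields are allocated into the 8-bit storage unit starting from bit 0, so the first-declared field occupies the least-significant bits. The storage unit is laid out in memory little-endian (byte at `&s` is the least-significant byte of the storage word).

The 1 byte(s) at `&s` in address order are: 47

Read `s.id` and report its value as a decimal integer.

[0]=0x47 (little-endian) → word 0x47
type:1 @ bit 0 → (0x47>>0)&0x1 = 0x1
id:5 @ bit 1 → (0x47>>1)&0x1f = 0x3  ←
opcode:1 @ bit 6 → (0x47>>6)&0x1 = 0x1
lvl:1 @ bit 7 → (0x47>>7)&0x1 = 0x0
id signed 5b, MSB=0: value = 3

3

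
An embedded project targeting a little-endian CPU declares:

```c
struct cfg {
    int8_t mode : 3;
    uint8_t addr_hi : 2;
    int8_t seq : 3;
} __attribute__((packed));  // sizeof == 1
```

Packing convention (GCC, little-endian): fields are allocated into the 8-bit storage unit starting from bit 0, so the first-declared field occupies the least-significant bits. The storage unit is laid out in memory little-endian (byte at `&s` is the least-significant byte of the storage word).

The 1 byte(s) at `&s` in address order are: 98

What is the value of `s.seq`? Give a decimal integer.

[0]=0x98 (little-endian) → word 0x98
mode [0+:3] = (word>>0) & 0x7 = 0
addr_hi [3+:2] = (word>>3) & 0x3 = 3
seq [5+:3] = (word>>5) & 0x7 = 4  ←
seq signed 3b, MSB=1: 4 - 8 = -4

-4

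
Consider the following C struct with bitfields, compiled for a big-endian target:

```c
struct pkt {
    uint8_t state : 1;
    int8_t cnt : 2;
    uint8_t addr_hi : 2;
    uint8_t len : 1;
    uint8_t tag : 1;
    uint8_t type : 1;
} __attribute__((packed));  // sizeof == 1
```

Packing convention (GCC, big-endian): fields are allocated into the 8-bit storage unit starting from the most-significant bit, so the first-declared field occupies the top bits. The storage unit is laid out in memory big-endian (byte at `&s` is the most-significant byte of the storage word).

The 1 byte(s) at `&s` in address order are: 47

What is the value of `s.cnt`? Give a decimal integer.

-2

[0]=0x47 (big-endian) → word 0x47
state:1 @ bit 7 → (0x47>>7)&0x1 = 0x0
cnt:2 @ bit 5 → (0x47>>5)&0x3 = 0x2  ←
addr_hi:2 @ bit 3 → (0x47>>3)&0x3 = 0x0
len:1 @ bit 2 → (0x47>>2)&0x1 = 0x1
tag:1 @ bit 1 → (0x47>>1)&0x1 = 0x1
type:1 @ bit 0 → (0x47>>0)&0x1 = 0x1
cnt signed 2b, MSB=1: 2 - 4 = -2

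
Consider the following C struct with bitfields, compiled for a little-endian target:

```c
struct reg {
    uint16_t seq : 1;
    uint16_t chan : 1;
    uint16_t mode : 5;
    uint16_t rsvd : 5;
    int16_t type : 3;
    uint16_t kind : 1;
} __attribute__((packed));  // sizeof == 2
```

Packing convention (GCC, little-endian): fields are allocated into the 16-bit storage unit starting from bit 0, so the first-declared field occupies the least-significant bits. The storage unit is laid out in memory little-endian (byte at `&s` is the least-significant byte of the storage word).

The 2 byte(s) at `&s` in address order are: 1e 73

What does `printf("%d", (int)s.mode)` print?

7

[0]=0x1e [1]=0x73 (little-endian) → word 0x731e
seq:1 @ bit 0 → (0x731e>>0)&0x1 = 0x0
chan:1 @ bit 1 → (0x731e>>1)&0x1 = 0x1
mode:5 @ bit 2 → (0x731e>>2)&0x1f = 0x7  ←
rsvd:5 @ bit 7 → (0x731e>>7)&0x1f = 0x6
type:3 @ bit 12 → (0x731e>>12)&0x7 = 0x7
kind:1 @ bit 15 → (0x731e>>15)&0x1 = 0x0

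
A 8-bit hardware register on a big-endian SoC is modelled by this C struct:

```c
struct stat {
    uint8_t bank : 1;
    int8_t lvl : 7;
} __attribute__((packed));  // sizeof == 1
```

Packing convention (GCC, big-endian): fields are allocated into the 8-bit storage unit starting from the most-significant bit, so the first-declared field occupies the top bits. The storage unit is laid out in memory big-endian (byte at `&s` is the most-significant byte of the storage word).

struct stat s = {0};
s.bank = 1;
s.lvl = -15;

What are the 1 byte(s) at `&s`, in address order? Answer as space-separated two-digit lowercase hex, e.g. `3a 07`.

f1

bank:1 = 1 → 0x1 << 7 → word 0x80
lvl:7 = -15 → 0x71 << 0 → word 0xf1
word = 0xf1 → big-endian bytes:
  [0]=0xf1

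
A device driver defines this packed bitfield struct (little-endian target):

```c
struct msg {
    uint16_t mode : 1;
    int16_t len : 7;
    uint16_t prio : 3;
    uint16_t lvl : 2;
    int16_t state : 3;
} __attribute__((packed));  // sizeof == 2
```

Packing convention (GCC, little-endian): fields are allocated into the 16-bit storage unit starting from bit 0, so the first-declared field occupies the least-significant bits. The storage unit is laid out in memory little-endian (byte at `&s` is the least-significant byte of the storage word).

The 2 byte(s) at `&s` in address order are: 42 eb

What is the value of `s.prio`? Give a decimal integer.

3

[0]=0x42 [1]=0xeb (little-endian) → word 0xeb42
mode:1 @ bit 0 → (0xeb42>>0)&0x1 = 0x0
len:7 @ bit 1 → (0xeb42>>1)&0x7f = 0x21
prio:3 @ bit 8 → (0xeb42>>8)&0x7 = 0x3  ←
lvl:2 @ bit 11 → (0xeb42>>11)&0x3 = 0x1
state:3 @ bit 13 → (0xeb42>>13)&0x7 = 0x7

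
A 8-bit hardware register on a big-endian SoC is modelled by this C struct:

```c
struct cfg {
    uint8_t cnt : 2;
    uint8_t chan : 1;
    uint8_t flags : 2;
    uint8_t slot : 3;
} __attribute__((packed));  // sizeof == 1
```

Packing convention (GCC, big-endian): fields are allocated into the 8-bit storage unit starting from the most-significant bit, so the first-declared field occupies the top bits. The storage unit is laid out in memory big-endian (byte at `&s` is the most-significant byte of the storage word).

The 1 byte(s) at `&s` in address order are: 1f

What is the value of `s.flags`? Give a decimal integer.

3

[0]=0x1f (big-endian) → word 0x1f
cnt:2 @ bit 6 → (0x1f>>6)&0x3 = 0x0
chan:1 @ bit 5 → (0x1f>>5)&0x1 = 0x0
flags:2 @ bit 3 → (0x1f>>3)&0x3 = 0x3  ←
slot:3 @ bit 0 → (0x1f>>0)&0x7 = 0x7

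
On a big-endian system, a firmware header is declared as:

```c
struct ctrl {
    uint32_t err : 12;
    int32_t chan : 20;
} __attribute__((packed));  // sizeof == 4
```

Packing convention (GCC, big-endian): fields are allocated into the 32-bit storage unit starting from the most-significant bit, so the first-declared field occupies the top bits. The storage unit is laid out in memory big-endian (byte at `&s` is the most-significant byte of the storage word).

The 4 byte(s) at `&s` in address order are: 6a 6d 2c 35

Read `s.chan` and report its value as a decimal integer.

-185291

[0]=0x6a [1]=0x6d [2]=0x2c [3]=0x35 (big-endian) → word 0x6a6d2c35
err:12 @ bit 20 → (0x6a6d2c35>>20)&0xfff = 0x6a6
chan:20 @ bit 0 → (0x6a6d2c35>>0)&0xfffff = 0xd2c35  ←
chan signed 20b, MSB=1: 863285 - 1048576 = -185291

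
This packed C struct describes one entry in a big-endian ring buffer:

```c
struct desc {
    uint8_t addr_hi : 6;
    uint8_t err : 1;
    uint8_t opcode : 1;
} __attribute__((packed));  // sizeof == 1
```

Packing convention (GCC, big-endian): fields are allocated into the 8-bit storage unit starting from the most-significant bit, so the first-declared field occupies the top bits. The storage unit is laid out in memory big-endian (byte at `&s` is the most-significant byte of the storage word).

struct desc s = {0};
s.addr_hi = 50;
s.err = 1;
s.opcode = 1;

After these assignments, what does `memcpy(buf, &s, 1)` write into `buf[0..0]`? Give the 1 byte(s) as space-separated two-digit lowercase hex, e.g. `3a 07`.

cb

[2+:6] addr_hi=50 & 0x3f = 0x32; word=0xc8
[1+:1] err=1 & 0x1 = 0x1; word=0xca
[0+:1] opcode=1 & 0x1 = 0x1; word=0xcb
word = 0xcb → big-endian bytes:
  [0]=0xcb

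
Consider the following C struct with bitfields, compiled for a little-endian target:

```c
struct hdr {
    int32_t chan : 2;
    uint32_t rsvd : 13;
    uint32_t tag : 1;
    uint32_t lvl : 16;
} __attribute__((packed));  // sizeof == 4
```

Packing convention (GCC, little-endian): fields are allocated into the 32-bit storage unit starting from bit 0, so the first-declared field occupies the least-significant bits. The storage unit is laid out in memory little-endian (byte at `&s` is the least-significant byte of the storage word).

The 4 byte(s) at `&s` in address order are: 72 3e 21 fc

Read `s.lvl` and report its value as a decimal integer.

64545

[0]=0x72 [1]=0x3e [2]=0x21 [3]=0xfc (little-endian) → word 0xfc213e72
chan [0+:2] = (word>>0) & 0x3 = 2
rsvd [2+:13] = (word>>2) & 0x1fff = 3996
tag [15+:1] = (word>>15) & 0x1 = 0
lvl [16+:16] = (word>>16) & 0xffff = 64545  ←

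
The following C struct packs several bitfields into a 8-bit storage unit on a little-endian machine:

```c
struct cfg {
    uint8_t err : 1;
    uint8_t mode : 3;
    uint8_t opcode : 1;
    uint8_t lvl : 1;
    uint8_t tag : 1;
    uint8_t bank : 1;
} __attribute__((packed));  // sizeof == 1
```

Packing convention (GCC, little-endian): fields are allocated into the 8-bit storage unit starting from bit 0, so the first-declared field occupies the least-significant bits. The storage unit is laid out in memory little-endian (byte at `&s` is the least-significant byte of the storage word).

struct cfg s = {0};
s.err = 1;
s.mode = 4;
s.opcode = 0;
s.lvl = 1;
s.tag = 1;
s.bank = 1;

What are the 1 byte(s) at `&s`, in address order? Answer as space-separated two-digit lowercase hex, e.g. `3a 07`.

e9

[0+:1] err=1 & 0x1 = 0x1; word=0x01
[1+:3] mode=4 & 0x7 = 0x4; word=0x09
[4+:1] opcode=0 & 0x1 = 0x0; word=0x09
[5+:1] lvl=1 & 0x1 = 0x1; word=0x29
[6+:1] tag=1 & 0x1 = 0x1; word=0x69
[7+:1] bank=1 & 0x1 = 0x1; word=0xe9
word = 0xe9 → little-endian bytes:
  [0]=0xe9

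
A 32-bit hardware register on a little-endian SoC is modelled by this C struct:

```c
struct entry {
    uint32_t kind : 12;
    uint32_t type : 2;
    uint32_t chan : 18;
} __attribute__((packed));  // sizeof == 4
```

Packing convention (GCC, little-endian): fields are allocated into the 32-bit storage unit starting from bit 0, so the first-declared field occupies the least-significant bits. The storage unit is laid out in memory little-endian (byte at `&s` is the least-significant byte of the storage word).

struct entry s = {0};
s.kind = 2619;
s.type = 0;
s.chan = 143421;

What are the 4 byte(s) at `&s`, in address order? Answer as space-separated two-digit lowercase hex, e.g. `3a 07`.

3b 4a 0f 8c

kind:12 = 2619 → 0xa3b << 0 → word 0x00000a3b
type:2 = 0 → 0x0 << 12 → word 0x00000a3b
chan:18 = 143421 → 0x2303d << 14 → word 0x8c0f4a3b
word = 0x8c0f4a3b → little-endian bytes:
  [0]=0x3b  [1]=0x4a  [2]=0x0f  [3]=0x8c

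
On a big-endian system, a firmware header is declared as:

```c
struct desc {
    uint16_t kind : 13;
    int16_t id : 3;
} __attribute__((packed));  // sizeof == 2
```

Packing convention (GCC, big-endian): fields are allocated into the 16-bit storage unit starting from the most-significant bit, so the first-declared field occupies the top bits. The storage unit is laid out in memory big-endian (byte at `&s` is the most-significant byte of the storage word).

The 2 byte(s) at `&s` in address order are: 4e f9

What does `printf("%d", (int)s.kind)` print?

[0]=0x4e [1]=0xf9 (big-endian) → word 0x4ef9
kind [3+:13] = (word>>3) & 0x1fff = 2527  ←
id [0+:3] = (word>>0) & 0x7 = 1

2527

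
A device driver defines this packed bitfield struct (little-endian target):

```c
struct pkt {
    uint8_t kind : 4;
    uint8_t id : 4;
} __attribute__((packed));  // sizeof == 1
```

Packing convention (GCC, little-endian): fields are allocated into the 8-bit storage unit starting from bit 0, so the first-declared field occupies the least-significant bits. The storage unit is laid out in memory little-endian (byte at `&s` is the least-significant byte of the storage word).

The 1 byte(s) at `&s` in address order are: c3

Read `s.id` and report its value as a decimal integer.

12

[0]=0xc3 (little-endian) → word 0xc3
kind:4 @ bit 0 → (0xc3>>0)&0xf = 0x3
id:4 @ bit 4 → (0xc3>>4)&0xf = 0xc  ←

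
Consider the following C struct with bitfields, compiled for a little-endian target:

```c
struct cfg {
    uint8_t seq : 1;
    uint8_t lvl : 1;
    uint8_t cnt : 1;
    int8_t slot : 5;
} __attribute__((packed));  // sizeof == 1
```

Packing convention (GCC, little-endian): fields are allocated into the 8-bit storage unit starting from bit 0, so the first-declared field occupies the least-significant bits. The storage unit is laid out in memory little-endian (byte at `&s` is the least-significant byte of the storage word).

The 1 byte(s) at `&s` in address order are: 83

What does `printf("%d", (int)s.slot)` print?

-16

[0]=0x83 (little-endian) → word 0x83
seq:1 @ bit 0 → (0x83>>0)&0x1 = 0x1
lvl:1 @ bit 1 → (0x83>>1)&0x1 = 0x1
cnt:1 @ bit 2 → (0x83>>2)&0x1 = 0x0
slot:5 @ bit 3 → (0x83>>3)&0x1f = 0x10  ←
slot signed 5b, MSB=1: 16 - 32 = -16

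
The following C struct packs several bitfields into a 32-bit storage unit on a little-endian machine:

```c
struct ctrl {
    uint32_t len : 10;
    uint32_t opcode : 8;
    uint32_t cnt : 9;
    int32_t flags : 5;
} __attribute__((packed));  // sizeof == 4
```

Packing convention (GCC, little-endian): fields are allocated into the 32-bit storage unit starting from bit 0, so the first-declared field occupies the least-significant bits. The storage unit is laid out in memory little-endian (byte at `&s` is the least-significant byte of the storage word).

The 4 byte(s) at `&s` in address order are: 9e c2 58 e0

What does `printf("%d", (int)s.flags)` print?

-4

[0]=0x9e [1]=0xc2 [2]=0x58 [3]=0xe0 (little-endian) → word 0xe058c29e
len [0+:10] = (word>>0) & 0x3ff = 670
opcode [10+:8] = (word>>10) & 0xff = 48
cnt [18+:9] = (word>>18) & 0x1ff = 22
flags [27+:5] = (word>>27) & 0x1f = 28  ←
flags signed 5b, MSB=1: 28 - 32 = -4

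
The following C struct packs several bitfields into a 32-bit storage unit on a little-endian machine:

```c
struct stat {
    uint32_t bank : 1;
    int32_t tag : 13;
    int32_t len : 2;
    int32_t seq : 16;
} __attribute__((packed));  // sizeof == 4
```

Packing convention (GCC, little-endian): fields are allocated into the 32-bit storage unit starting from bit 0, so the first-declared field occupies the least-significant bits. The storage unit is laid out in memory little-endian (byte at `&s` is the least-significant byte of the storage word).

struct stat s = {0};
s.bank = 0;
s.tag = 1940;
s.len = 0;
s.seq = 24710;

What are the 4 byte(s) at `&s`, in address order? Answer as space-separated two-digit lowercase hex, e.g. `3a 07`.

28 0f 86 60

[0+:1] bank=0 & 0x1 = 0x0; word=0x00000000
[1+:13] tag=1940 & 0x1fff = 0x794; word=0x00000f28
[14+:2] len=0 & 0x3 = 0x0; word=0x00000f28
[16+:16] seq=24710 & 0xffff = 0x6086; word=0x60860f28
word = 0x60860f28 → little-endian bytes:
  [0]=0x28  [1]=0x0f  [2]=0x86  [3]=0x60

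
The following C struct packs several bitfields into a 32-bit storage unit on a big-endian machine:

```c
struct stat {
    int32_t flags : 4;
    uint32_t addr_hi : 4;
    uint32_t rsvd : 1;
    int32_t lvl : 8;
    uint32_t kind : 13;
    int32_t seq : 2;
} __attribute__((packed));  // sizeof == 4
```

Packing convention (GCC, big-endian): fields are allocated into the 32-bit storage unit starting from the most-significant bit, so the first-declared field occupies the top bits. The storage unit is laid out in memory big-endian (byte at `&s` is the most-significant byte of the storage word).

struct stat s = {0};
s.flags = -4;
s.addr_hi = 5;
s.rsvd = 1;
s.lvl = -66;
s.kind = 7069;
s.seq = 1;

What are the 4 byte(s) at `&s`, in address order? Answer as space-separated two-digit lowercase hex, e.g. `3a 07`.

c5 df 6e 75

flags:4 = -4 → 0xc << 28 → word 0xc0000000
addr_hi:4 = 5 → 0x5 << 24 → word 0xc5000000
rsvd:1 = 1 → 0x1 << 23 → word 0xc5800000
lvl:8 = -66 → 0xbe << 15 → word 0xc5df0000
kind:13 = 7069 → 0x1b9d << 2 → word 0xc5df6e74
seq:2 = 1 → 0x1 << 0 → word 0xc5df6e75
word = 0xc5df6e75 → big-endian bytes:
  [0]=0xc5  [1]=0xdf  [2]=0x6e  [3]=0x75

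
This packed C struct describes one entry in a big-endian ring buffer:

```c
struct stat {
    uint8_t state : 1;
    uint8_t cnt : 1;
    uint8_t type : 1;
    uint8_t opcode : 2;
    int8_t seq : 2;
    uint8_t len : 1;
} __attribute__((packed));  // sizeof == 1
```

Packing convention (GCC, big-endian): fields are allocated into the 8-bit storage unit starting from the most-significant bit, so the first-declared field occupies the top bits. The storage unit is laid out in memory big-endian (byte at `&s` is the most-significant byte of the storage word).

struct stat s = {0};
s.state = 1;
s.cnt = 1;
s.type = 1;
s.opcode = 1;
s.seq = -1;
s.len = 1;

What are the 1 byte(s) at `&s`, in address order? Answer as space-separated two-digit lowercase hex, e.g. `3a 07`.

ef

[7+:1] state=1 & 0x1 = 0x1; word=0x80
[6+:1] cnt=1 & 0x1 = 0x1; word=0xc0
[5+:1] type=1 & 0x1 = 0x1; word=0xe0
[3+:2] opcode=1 & 0x3 = 0x1; word=0xe8
[1+:2] seq=-1 & 0x3 = 0x3; word=0xee
[0+:1] len=1 & 0x1 = 0x1; word=0xef
word = 0xef → big-endian bytes:
  [0]=0xef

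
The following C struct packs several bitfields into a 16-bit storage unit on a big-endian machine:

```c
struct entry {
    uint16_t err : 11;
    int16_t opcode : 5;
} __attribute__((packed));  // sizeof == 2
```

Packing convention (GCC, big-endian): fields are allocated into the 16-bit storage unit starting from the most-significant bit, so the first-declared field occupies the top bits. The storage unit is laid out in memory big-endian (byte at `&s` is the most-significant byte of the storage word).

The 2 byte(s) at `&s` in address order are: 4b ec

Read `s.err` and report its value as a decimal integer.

607

[0]=0x4b [1]=0xec (big-endian) → word 0x4bec
err [5+:11] = (word>>5) & 0x7ff = 607  ←
opcode [0+:5] = (word>>0) & 0x1f = 12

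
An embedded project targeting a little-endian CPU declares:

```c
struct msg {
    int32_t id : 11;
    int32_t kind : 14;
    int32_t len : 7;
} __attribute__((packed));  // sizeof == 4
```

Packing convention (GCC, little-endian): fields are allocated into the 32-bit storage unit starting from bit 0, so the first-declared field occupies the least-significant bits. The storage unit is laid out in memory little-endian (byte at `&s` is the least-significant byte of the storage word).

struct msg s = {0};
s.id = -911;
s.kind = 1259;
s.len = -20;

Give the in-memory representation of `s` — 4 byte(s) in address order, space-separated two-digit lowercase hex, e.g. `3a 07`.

71 5c 27 d8

id (11b) val=-911 bits=0x471 at bit 0: 0x00000471
kind (14b) val=1259 bits=0x4eb at bit 11: 0x00275c71
len (7b) val=-20 bits=0x6c at bit 25: 0xd8275c71
word = 0xd8275c71 → little-endian bytes:
  [0]=0x71  [1]=0x5c  [2]=0x27  [3]=0xd8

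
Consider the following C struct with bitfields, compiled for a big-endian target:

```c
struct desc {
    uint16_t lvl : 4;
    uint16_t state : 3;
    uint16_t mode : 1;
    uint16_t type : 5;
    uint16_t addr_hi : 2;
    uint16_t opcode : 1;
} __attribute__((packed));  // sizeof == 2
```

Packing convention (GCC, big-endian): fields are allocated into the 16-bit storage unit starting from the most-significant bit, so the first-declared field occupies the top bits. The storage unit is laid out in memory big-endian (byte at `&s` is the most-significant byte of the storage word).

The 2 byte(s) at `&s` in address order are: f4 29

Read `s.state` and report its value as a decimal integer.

[0]=0xf4 [1]=0x29 (big-endian) → word 0xf429
lvl [12+:4] = (word>>12) & 0xf = 15
state [9+:3] = (word>>9) & 0x7 = 2  ←
mode [8+:1] = (word>>8) & 0x1 = 0
type [3+:5] = (word>>3) & 0x1f = 5
addr_hi [1+:2] = (word>>1) & 0x3 = 0
opcode [0+:1] = (word>>0) & 0x1 = 1

2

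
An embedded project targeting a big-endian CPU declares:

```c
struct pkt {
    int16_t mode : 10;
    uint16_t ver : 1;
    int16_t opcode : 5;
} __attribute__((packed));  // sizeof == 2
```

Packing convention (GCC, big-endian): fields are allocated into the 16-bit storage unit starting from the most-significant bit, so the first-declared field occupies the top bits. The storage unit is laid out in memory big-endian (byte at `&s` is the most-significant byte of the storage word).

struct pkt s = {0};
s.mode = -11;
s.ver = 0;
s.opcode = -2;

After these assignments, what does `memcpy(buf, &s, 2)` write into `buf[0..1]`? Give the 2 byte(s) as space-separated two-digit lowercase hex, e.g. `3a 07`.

fd 5e

mode:10 = -11 → 0x3f5 << 6 → word 0xfd40
ver:1 = 0 → 0x0 << 5 → word 0xfd40
opcode:5 = -2 → 0x1e << 0 → word 0xfd5e
word = 0xfd5e → big-endian bytes:
  [0]=0xfd  [1]=0x5e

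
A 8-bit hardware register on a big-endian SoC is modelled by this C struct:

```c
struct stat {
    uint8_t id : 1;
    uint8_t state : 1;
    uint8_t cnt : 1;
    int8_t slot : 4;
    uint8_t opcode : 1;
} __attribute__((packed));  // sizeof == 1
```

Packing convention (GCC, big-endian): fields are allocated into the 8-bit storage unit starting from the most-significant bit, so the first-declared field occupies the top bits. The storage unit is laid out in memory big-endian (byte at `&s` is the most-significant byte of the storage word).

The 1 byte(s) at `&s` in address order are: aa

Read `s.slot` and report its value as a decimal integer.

[0]=0xaa (big-endian) → word 0xaa
id:1 @ bit 7 → (0xaa>>7)&0x1 = 0x1
state:1 @ bit 6 → (0xaa>>6)&0x1 = 0x0
cnt:1 @ bit 5 → (0xaa>>5)&0x1 = 0x1
slot:4 @ bit 1 → (0xaa>>1)&0xf = 0x5  ←
opcode:1 @ bit 0 → (0xaa>>0)&0x1 = 0x0
slot signed 4b, MSB=0: value = 5

5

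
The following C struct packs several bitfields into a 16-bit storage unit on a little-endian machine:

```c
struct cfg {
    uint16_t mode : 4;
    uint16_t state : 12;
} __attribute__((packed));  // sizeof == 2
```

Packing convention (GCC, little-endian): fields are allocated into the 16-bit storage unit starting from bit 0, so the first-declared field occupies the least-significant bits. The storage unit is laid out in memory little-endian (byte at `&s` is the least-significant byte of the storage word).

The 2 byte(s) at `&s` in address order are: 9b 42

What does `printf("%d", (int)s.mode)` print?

[0]=0x9b [1]=0x42 (little-endian) → word 0x429b
mode [0+:4] = (word>>0) & 0xf = 11  ←
state [4+:12] = (word>>4) & 0xfff = 1065

11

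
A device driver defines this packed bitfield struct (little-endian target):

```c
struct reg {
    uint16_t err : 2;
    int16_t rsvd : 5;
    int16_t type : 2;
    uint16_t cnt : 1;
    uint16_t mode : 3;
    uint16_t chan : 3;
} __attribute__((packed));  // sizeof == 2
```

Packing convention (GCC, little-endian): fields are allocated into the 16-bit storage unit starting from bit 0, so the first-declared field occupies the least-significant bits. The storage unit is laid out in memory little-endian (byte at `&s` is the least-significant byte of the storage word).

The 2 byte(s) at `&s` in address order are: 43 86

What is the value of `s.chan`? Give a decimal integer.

4

[0]=0x43 [1]=0x86 (little-endian) → word 0x8643
err:2 @ bit 0 → (0x8643>>0)&0x3 = 0x3
rsvd:5 @ bit 2 → (0x8643>>2)&0x1f = 0x10
type:2 @ bit 7 → (0x8643>>7)&0x3 = 0x0
cnt:1 @ bit 9 → (0x8643>>9)&0x1 = 0x1
mode:3 @ bit 10 → (0x8643>>10)&0x7 = 0x1
chan:3 @ bit 13 → (0x8643>>13)&0x7 = 0x4  ←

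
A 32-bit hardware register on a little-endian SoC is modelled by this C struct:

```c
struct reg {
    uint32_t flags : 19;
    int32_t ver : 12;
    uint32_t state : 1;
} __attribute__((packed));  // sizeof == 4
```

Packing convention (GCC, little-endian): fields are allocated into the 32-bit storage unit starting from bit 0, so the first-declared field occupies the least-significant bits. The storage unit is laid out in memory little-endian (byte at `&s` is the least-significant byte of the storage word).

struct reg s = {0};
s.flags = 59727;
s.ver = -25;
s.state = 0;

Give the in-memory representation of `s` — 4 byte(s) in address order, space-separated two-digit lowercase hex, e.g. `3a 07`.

4f e9 38 7f

[0+:19] flags=59727 & 0x7ffff = 0xe94f; word=0x0000e94f
[19+:12] ver=-25 & 0xfff = 0xfe7; word=0x7f38e94f
[31+:1] state=0 & 0x1 = 0x0; word=0x7f38e94f
word = 0x7f38e94f → little-endian bytes:
  [0]=0x4f  [1]=0xe9  [2]=0x38  [3]=0x7f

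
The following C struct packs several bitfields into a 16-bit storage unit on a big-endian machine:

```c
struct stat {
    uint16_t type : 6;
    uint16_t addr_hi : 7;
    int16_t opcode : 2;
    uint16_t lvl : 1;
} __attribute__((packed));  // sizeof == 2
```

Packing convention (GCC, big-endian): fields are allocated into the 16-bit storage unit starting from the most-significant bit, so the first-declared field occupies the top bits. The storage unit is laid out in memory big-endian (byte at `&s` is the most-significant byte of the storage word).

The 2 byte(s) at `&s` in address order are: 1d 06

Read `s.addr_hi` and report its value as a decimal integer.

[0]=0x1d [1]=0x06 (big-endian) → word 0x1d06
type [10+:6] = (word>>10) & 0x3f = 7
addr_hi [3+:7] = (word>>3) & 0x7f = 32  ←
opcode [1+:2] = (word>>1) & 0x3 = 3
lvl [0+:1] = (word>>0) & 0x1 = 0

32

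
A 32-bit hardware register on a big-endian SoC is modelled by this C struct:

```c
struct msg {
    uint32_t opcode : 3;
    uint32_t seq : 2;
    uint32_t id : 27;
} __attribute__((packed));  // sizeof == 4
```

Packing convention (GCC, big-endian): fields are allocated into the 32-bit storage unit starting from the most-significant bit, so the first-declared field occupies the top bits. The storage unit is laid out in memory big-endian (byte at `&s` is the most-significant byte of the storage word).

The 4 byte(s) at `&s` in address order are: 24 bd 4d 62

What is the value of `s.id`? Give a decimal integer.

[0]=0x24 [1]=0xbd [2]=0x4d [3]=0x62 (big-endian) → word 0x24bd4d62
opcode:3 @ bit 29 → (0x24bd4d62>>29)&0x7 = 0x1
seq:2 @ bit 27 → (0x24bd4d62>>27)&0x3 = 0x0
id:27 @ bit 0 → (0x24bd4d62>>0)&0x7ffffff = 0x4bd4d62  ←

79514978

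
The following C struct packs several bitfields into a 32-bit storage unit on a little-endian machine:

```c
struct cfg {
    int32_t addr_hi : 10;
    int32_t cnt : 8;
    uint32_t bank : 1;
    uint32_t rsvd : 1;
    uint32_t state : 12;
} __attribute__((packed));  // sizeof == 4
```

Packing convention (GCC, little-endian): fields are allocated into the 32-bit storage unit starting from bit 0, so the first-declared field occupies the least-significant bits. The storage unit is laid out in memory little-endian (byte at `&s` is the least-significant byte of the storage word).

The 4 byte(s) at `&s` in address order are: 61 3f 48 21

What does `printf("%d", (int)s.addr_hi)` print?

-159

[0]=0x61 [1]=0x3f [2]=0x48 [3]=0x21 (little-endian) → word 0x21483f61
addr_hi [0+:10] = (word>>0) & 0x3ff = 865  ←
cnt [10+:8] = (word>>10) & 0xff = 15
bank [18+:1] = (word>>18) & 0x1 = 0
rsvd [19+:1] = (word>>19) & 0x1 = 1
state [20+:12] = (word>>20) & 0xfff = 532
addr_hi signed 10b, MSB=1: 865 - 1024 = -159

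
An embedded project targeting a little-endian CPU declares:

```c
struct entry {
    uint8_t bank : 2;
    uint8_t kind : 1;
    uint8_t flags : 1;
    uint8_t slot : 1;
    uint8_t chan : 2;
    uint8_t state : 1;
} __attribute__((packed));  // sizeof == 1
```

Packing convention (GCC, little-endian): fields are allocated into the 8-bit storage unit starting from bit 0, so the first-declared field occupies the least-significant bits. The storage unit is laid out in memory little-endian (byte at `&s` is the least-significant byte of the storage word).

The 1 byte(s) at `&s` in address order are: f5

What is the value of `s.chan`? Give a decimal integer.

3

[0]=0xf5 (little-endian) → word 0xf5
bank [0+:2] = (word>>0) & 0x3 = 1
kind [2+:1] = (word>>2) & 0x1 = 1
flags [3+:1] = (word>>3) & 0x1 = 0
slot [4+:1] = (word>>4) & 0x1 = 1
chan [5+:2] = (word>>5) & 0x3 = 3  ←
state [7+:1] = (word>>7) & 0x1 = 1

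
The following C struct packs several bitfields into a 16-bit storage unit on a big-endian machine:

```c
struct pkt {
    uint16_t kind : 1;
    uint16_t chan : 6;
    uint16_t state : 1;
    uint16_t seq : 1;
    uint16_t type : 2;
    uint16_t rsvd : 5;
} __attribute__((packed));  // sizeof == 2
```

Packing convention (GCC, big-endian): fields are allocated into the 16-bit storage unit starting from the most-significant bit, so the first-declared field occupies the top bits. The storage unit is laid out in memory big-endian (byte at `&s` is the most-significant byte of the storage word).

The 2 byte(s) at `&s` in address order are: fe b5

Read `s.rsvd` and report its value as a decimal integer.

[0]=0xfe [1]=0xb5 (big-endian) → word 0xfeb5
kind:1 @ bit 15 → (0xfeb5>>15)&0x1 = 0x1
chan:6 @ bit 9 → (0xfeb5>>9)&0x3f = 0x3f
state:1 @ bit 8 → (0xfeb5>>8)&0x1 = 0x0
seq:1 @ bit 7 → (0xfeb5>>7)&0x1 = 0x1
type:2 @ bit 5 → (0xfeb5>>5)&0x3 = 0x1
rsvd:5 @ bit 0 → (0xfeb5>>0)&0x1f = 0x15  ←

21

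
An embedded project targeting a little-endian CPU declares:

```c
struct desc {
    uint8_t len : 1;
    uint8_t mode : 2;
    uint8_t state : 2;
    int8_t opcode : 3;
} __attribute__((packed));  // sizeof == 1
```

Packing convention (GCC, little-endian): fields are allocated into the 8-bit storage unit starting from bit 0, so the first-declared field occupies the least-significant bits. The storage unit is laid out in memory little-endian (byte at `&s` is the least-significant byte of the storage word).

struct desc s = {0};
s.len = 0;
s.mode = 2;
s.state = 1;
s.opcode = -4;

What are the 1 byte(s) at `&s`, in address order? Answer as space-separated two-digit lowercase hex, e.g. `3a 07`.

8c

len (1b) val=0 bits=0x0 at bit 0: 0x00
mode (2b) val=2 bits=0x2 at bit 1: 0x04
state (2b) val=1 bits=0x1 at bit 3: 0x0c
opcode (3b) val=-4 bits=0x4 at bit 5: 0x8c
word = 0x8c → little-endian bytes:
  [0]=0x8c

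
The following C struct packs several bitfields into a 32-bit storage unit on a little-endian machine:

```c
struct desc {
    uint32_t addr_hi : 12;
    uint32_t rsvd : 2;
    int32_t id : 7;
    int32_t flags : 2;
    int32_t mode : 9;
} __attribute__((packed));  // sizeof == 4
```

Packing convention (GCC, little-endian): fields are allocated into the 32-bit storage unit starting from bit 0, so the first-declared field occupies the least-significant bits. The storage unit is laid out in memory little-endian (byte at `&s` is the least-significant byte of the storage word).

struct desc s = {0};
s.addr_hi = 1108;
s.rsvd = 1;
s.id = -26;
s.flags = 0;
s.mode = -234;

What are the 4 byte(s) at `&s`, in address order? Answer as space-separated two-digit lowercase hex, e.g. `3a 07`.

54 94 19 8b

addr_hi:12 = 1108 → 0x454 << 0 → word 0x00000454
rsvd:2 = 1 → 0x1 << 12 → word 0x00001454
id:7 = -26 → 0x66 << 14 → word 0x00199454
flags:2 = 0 → 0x0 << 21 → word 0x00199454
mode:9 = -234 → 0x116 << 23 → word 0x8b199454
word = 0x8b199454 → little-endian bytes:
  [0]=0x54  [1]=0x94  [2]=0x19  [3]=0x8b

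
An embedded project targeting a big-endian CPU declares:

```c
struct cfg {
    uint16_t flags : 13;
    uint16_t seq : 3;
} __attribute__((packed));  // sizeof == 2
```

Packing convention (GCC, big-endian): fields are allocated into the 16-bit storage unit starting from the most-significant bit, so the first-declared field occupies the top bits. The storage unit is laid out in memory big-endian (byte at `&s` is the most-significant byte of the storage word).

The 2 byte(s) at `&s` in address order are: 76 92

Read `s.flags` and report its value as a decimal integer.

3794

[0]=0x76 [1]=0x92 (big-endian) → word 0x7692
flags:13 @ bit 3 → (0x7692>>3)&0x1fff = 0xed2  ←
seq:3 @ bit 0 → (0x7692>>0)&0x7 = 0x2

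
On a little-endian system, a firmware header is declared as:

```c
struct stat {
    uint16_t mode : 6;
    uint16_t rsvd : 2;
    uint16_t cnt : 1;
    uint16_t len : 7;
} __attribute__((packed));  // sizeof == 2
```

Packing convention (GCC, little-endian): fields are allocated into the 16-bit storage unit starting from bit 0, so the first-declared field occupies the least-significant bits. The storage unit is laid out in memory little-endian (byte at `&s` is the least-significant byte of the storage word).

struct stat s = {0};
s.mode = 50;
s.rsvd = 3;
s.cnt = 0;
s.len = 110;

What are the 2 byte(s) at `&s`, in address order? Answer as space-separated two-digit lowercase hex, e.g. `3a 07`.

[0+:6] mode=50 & 0x3f = 0x32; word=0x0032
[6+:2] rsvd=3 & 0x3 = 0x3; word=0x00f2
[8+:1] cnt=0 & 0x1 = 0x0; word=0x00f2
[9+:7] len=110 & 0x7f = 0x6e; word=0xdcf2
word = 0xdcf2 → little-endian bytes:
  [0]=0xf2  [1]=0xdc

f2 dc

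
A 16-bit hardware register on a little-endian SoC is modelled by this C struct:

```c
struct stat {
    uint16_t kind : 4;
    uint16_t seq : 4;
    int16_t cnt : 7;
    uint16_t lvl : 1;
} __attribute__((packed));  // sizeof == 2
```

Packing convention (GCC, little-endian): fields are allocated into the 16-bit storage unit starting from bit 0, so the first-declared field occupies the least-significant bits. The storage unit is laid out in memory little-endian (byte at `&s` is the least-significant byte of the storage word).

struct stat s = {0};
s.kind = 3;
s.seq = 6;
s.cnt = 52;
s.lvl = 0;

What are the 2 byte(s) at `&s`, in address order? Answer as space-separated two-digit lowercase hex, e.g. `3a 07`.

63 34

kind:4 = 3 → 0x3 << 0 → word 0x0003
seq:4 = 6 → 0x6 << 4 → word 0x0063
cnt:7 = 52 → 0x34 << 8 → word 0x3463
lvl:1 = 0 → 0x0 << 15 → word 0x3463
word = 0x3463 → little-endian bytes:
  [0]=0x63  [1]=0x34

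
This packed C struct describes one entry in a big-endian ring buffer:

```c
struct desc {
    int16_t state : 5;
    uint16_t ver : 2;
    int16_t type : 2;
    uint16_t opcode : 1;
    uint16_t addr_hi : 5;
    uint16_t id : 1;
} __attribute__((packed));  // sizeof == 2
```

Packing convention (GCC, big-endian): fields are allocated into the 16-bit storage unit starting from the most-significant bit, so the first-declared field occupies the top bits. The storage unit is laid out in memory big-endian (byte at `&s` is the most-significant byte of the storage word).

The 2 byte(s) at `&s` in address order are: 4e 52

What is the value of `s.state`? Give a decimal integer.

9

[0]=0x4e [1]=0x52 (big-endian) → word 0x4e52
state:5 @ bit 11 → (0x4e52>>11)&0x1f = 0x9  ←
ver:2 @ bit 9 → (0x4e52>>9)&0x3 = 0x3
type:2 @ bit 7 → (0x4e52>>7)&0x3 = 0x0
opcode:1 @ bit 6 → (0x4e52>>6)&0x1 = 0x1
addr_hi:5 @ bit 1 → (0x4e52>>1)&0x1f = 0x9
id:1 @ bit 0 → (0x4e52>>0)&0x1 = 0x0
state signed 5b, MSB=0: value = 9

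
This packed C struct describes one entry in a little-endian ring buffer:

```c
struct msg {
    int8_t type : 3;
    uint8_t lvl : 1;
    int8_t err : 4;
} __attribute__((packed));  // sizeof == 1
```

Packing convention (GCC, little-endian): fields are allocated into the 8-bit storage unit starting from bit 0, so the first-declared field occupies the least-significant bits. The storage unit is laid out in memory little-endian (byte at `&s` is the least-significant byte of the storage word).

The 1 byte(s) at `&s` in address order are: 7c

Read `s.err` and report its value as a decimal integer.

7

[0]=0x7c (little-endian) → word 0x7c
type [0+:3] = (word>>0) & 0x7 = 4
lvl [3+:1] = (word>>3) & 0x1 = 1
err [4+:4] = (word>>4) & 0xf = 7  ←
err signed 4b, MSB=0: value = 7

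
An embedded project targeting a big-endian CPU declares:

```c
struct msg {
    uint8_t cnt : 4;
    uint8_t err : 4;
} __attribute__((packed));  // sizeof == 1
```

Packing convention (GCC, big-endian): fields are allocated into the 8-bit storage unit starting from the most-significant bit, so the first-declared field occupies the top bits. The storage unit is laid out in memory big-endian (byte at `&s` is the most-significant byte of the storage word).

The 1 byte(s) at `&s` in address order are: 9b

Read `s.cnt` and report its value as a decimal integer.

9

[0]=0x9b (big-endian) → word 0x9b
cnt:4 @ bit 4 → (0x9b>>4)&0xf = 0x9  ←
err:4 @ bit 0 → (0x9b>>0)&0xf = 0xb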